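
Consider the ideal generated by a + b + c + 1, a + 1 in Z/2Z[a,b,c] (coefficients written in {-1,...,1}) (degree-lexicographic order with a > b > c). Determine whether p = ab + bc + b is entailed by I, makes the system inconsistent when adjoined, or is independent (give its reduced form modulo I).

First compute the reduced Gröbner basis of I by Buchberger's algorithm.
f_1 = a + b + c + 1, LT = a.
f_2 = a + 1, LT = a.

S(f_1,f_2): lcm = a. S = b + c.
  leading term b: no divisor's leading term divides it; move b to the remainder.
  leading term c: no divisor's leading term divides it; move c to the remainder.
  remainder b + c ≠ 0; add h_3 = b + c to the basis.

The other S-polynomials (S(f_1,h_3), S(f_2,h_3)) all reduce to 0 modulo the current basis, so we have a Gröbner basis.
Inter-reduce: drop elements whose leading term is divisible by another's, tail-reduce, and make monic.
Reduced Gröbner basis: {a + 1, b + c}.
Label its elements g_1 = a + 1, g_2 = b + c.

Reduce p = ab + bc + b modulo G:
  leading term ab: subtract (b)·g_1 from ab + bc + b → bc
  leading term bc: subtract (c)·g_2 from bc → c^2
  leading term c^2: no divisor's leading term divides it; move c^2 to the remainder.
  normal form = c^2.
The normal form is nonzero, so p ∉ I. Since p minus its normal form lies in I, I + (p) = I + (r) where r = c^2; decide whether this ideal is the whole ring.
Run Buchberger on G together with r (pairs among the g_i already reduce to 0 since G is a Gröbner basis):
g_1 = a + 1, LT = a.
g_2 = b + c, LT = b.
r = c^2, LT = c^2.

The S-polynomials (S(g_1,g_2), S(g_1,r), S(g_2,r)) all reduce to 0 modulo the current basis, so we have a Gröbner basis.
Inter-reduce: drop elements whose leading term is divisible by another's, tail-reduce, and make monic.
Reduced Gröbner basis: {c^2, a + 1, b + c}.
The reduced Gröbner basis of I + (p) is {c^2, a + 1, b + c} ≠ {1}, a proper ideal, so the enlarged system stays consistent: p is independent of I, with normal form c^2.

ab + bc + b is independent of I; its normal form modulo I is c^2.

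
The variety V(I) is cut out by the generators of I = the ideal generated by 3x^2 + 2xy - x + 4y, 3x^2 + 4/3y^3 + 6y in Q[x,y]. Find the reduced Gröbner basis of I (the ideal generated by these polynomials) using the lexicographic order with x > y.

G = {x + 16/21y^5 + 8/7y^4 + 44/21y^3 + 4y^2 + 2/7y, y^6 + y^5 + 2y^4 + 19/4y^3 - 9/4y^2 + 9/8y}

f_1 = 3x^2 + 2xy - x + 4y, LT = x^2.
f_2 = 3x^2 + 4/3y^3 + 6y, LT = x^2.

S(f_1,f_2): lcm = x^2. S = 2/3xy - 1/3x - 4/9y^3 - 2/3y.
  leading term xy: no divisor's leading term divides it; move 2/3xy to the remainder.
  leading term x: no divisor's leading term divides it; move -1/3x to the remainder.
  leading term y^3: no divisor's leading term divides it; move -4/9y^3 to the remainder.
  leading term y: no divisor's leading term divides it; move -2/3y to the remainder.
  remainder 2/3xy - 1/3x - 4/9y^3 - 2/3y ≠ 0; add g_3 = 2/3xy - 1/3x - 4/9y^3 - 2/3y to the basis.

S(f_1,g_3): lcm = x^2y. S = 1/2x^2 + 2/3xy^3 + 2/3xy^2 + 2/3xy + 4/3y^2.
  leading term x^2: subtract (1/6)·f_1 from 1/2x^2 + 2/3xy^3 + 2/3xy^2 + 2/3xy + 4/3y^2 → 2/3xy^3 + 2/3xy^2 + 1/3xy + 1/6x + 4/3y^2 - 2/3y
  leading term xy^3: subtract (y^2)·g_3 from 2/3xy^3 + 2/3xy^2 + 1/3xy + 1/6x + 4/3y^2 - 2/3y → xy^2 + 1/3xy + 1/6x + 4/9y^5 + 2/3y^3 + 4/3y^2 - 2/3y
  leading term xy^2: subtract (3/2y)·g_3 from xy^2 + 1/3xy + 1/6x + 4/9y^5 + 2/3y^3 + 4/3y^2 - 2/3y → 5/6xy + 1/6x + 4/9y^5 + 2/3y^4 + 2/3y^3 + 7/3y^2 - 2/3y
  leading term xy: subtract (5/4)·g_3 from 5/6xy + 1/6x + 4/9y^5 + 2/3y^4 + 2/3y^3 + 7/3y^2 - 2/3y → 7/12x + 4/9y^5 + 2/3y^4 + 11/9y^3 + 7/3y^2 + 1/6y
  leading term x: no divisor's leading term divides it; move 7/12x to the remainder.
  leading term y^5: no divisor's leading term divides it; move 4/9y^5 to the remainder.
  leading term y^4: no divisor's leading term divides it; move 2/3y^4 to the remainder.
  leading term y^3: no divisor's leading term divides it; move 11/9y^3 to the remainder.
  leading term y^2: no divisor's leading term divides it; move 7/3y^2 to the remainder.
  leading term y: no divisor's leading term divides it; move 1/6y to the remainder.
  remainder 7/12x + 4/9y^5 + 2/3y^4 + 11/9y^3 + 7/3y^2 + 1/6y ≠ 0; add g_4 = 7/12x + 4/9y^5 + 2/3y^4 + 11/9y^3 + 7/3y^2 + 1/6y to the basis.

S(f_1,g_4): lcm = x^2. S = -16/21xy^5 - 8/7xy^4 - 44/21xy^3 - 4xy^2 + 8/21xy - 1/3x + 4/3y.
  leading term xy^5: subtract (-8/7y^4)·g_3 from -16/21xy^5 - 8/7xy^4 - 44/21xy^3 - 4xy^2 + 8/21xy - 1/3x + 4/3y → -32/21xy^4 - 44/21xy^3 - 4xy^2 + 8/21xy - 1/3x - 32/63y^7 - 16/21y^5 + 4/3y
  leading term xy^4: subtract (-16/7y^3)·g_3 from -32/21xy^4 - 44/21xy^3 - 4xy^2 + 8/21xy - 1/3x - 32/63y^7 - 16/21y^5 + 4/3y → -20/7xy^3 - 4xy^2 + 8/21xy - 1/3x - 32/63y^7 - 64/63y^6 - 16/21y^5 - 32/21y^4 + 4/3y
  leading term xy^3: subtract (-30/7y^2)·g_3 from -20/7xy^3 - 4xy^2 + 8/21xy - 1/3x - 32/63y^7 - 64/63y^6 - 16/21y^5 - 32/21y^4 + 4/3y → -38/7xy^2 + 8/21xy - 1/3x - 32/63y^7 - 64/63y^6 - 8/3y^5 - 32/21y^4 - 20/7y^3 + 4/3y
  leading term xy^2: subtract (-57/7y)·g_3 from -38/7xy^2 + 8/21xy - 1/3x - 32/63y^7 - 64/63y^6 - 8/3y^5 - 32/21y^4 - 20/7y^3 + 4/3y → -7/3xy - 1/3x - 32/63y^7 - 64/63y^6 - 8/3y^5 - 36/7y^4 - 20/7y^3 - 38/7y^2 + 4/3y
  leading term xy: subtract (-7/2)·g_3 from -7/3xy - 1/3x - 32/63y^7 - 64/63y^6 - 8/3y^5 - 36/7y^4 - 20/7y^3 - 38/7y^2 + 4/3y → -3/2x - 32/63y^7 - 64/63y^6 - 8/3y^5 - 36/7y^4 - 278/63y^3 - 38/7y^2 - y
  leading term x: subtract (-18/7)·g_4 from -3/2x - 32/63y^7 - 64/63y^6 - 8/3y^5 - 36/7y^4 - 278/63y^3 - 38/7y^2 - y → -32/63y^7 - 64/63y^6 - 32/21y^5 - 24/7y^4 - 80/63y^3 + 4/7y^2 - 4/7y
  leading term y^7: no divisor's leading term divides it; move -32/63y^7 to the remainder.
  leading term y^6: no divisor's leading term divides it; move -64/63y^6 to the remainder.
  leading term y^5: no divisor's leading term divides it; move -32/21y^5 to the remainder.
  leading term y^4: no divisor's leading term divides it; move -24/7y^4 to the remainder.
  leading term y^3: no divisor's leading term divides it; move -80/63y^3 to the remainder.
  leading term y^2: no divisor's leading term divides it; move 4/7y^2 to the remainder.
  leading term y: no divisor's leading term divides it; move -4/7y to the remainder.
  remainder -32/63y^7 - 64/63y^6 - 32/21y^5 - 24/7y^4 - 80/63y^3 + 4/7y^2 - 4/7y ≠ 0; add g_5 = -32/63y^7 - 64/63y^6 - 32/21y^5 - 24/7y^4 - 80/63y^3 + 4/7y^2 - 4/7y to the basis.

S(g_3,g_4): lcm = xy. S = -1/2x - 16/21y^6 - 8/7y^5 - 44/21y^4 - 14/3y^3 - 2/7y^2 - y.
  leading term x: subtract (-6/7)·g_4 from -1/2x - 16/21y^6 - 8/7y^5 - 44/21y^4 - 14/3y^3 - 2/7y^2 - y → -16/21y^6 - 16/21y^5 - 32/21y^4 - 76/21y^3 + 12/7y^2 - 6/7y
  leading term y^6: no divisor's leading term divides it; move -16/21y^6 to the remainder.
  leading term y^5: no divisor's leading term divides it; move -16/21y^5 to the remainder.
  leading term y^4: no divisor's leading term divides it; move -32/21y^4 to the remainder.
  leading term y^3: no divisor's leading term divides it; move -76/21y^3 to the remainder.
  leading term y^2: no divisor's leading term divides it; move 12/7y^2 to the remainder.
  leading term y: no divisor's leading term divides it; move -6/7y to the remainder.
  remainder -16/21y^6 - 16/21y^5 - 32/21y^4 - 76/21y^3 + 12/7y^2 - 6/7y ≠ 0; add g_6 = -16/21y^6 - 16/21y^5 - 32/21y^4 - 76/21y^3 + 12/7y^2 - 6/7y to the basis.

The other S-polynomials (S(f_2,g_3), S(f_2,g_4), S(f_1,g_5), S(f_2,g_5), S(g_3,g_5), S(g_4,g_5), S(f_1,g_6), S(f_2,g_6), S(g_3,g_6), S(g_4,g_6), S(g_5,g_6)) all reduce to 0 modulo the current basis, so we have a Gröbner basis.
Inter-reduce: drop elements whose leading term is divisible by another's, tail-reduce, and make monic.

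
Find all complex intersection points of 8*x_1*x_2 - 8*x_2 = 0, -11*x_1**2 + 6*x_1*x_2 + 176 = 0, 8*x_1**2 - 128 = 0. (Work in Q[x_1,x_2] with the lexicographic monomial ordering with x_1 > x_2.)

Compute a lex Gröbner basis by Buchberger's algorithm.
f_1 = 8*x_1*x_2 - 8*x_2, LT = x_1*x_2.
f_2 = -11*x_1**2 + 6*x_1*x_2 + 176, LT = x_1**2.
f_3 = 8*x_1**2 - 128, LT = x_1**2.

S(f_1,f_2): lcm = x_1**2*x_2. S = 6/11*x_1*x_2**2 - x_1*x_2 + 16*x_2.
  leading term x_1*x_2**2: subtract (3/44*x_2)·f_1 from 6/11*x_1*x_2**2 - x_1*x_2 + 16*x_2 → -x_1*x_2 + 6/11*x_2**2 + 16*x_2
  leading term x_1*x_2: subtract (-1/8)·f_1 from -x_1*x_2 + 6/11*x_2**2 + 16*x_2 → 6/11*x_2**2 + 15*x_2
  leading term x_2**2: no divisor's leading term divides it; move 6/11*x_2**2 to the remainder.
  leading term x_2: no divisor's leading term divides it; move 15*x_2 to the remainder.
  remainder 6/11*x_2**2 + 15*x_2 ≠ 0; add h_4 = 6/11*x_2**2 + 15*x_2 to the basis.

S(f_1,f_3): lcm = x_1**2*x_2. S = -x_1*x_2 + 16*x_2.
  leading term x_1*x_2: subtract (-1/8)·f_1 from -x_1*x_2 + 16*x_2 → 15*x_2
  leading term x_2: no divisor's leading term divides it; move 15*x_2 to the remainder.
  remainder 15*x_2 ≠ 0; add h_5 = 15*x_2 to the basis.

S(f_2,f_3): lcm = x_1**2. S = -6/11*x_1*x_2.
  leading term x_1*x_2: subtract (-3/44)·f_1 from -6/11*x_1*x_2 → -6/11*x_2
  leading term x_2: subtract (-2/55)·h_5 from -6/11*x_2 → 0
  remainder 0.

S(f_1,h_4): lcm = x_1*x_2**2. S = -55/2*x_1*x_2 - x_2**2.
  leading term x_1*x_2: subtract (-55/16)·f_1 from -55/2*x_1*x_2 - x_2**2 → -x_2**2 - 55/2*x_2
  leading term x_2**2: subtract (-11/6)·h_4 from -x_2**2 - 55/2*x_2 → 0
  remainder 0.

S(f_2,h_4): leading monomials are coprime, so the S-polynomial reduces to 0 (Buchberger's first criterion).
S(f_3,h_4): leading monomials are coprime, so the S-polynomial reduces to 0 (Buchberger's first criterion).
S(f_1,h_5): lcm = x_1*x_2. S = -x_2.
  leading term x_2: subtract (-1/15)·h_5 from -x_2 → 0
  remainder 0.

S(f_2,h_5): leading monomials are coprime, so the S-polynomial reduces to 0 (Buchberger's first criterion).
S(f_3,h_5): leading monomials are coprime, so the S-polynomial reduces to 0 (Buchberger's first criterion).
S(h_4,h_5): lcm = x_2**2. S = 55/2*x_2.
  leading term x_2: subtract (11/6)·h_5 from 55/2*x_2 → 0
  remainder 0.

Every S-polynomial of the final basis reduces to 0, so we have a Gröbner basis.
Inter-reduce: drop elements whose leading term is divisible by another's, tail-reduce, and make monic.
Reduced Gröbner basis: {x_1**2 - 16, x_2}.

Since the basis is lex-ordered, x_2 is univariate in x_2. Its roots are {0}. Back-substituting each root into the other basis elements fixes the other coordinates.
  x_2 = 0: the earlier basis element becomes x_1**2 - 16 = 0, giving x_1 = -4, 4 — points (-4, 0), (4, 0).

{(-4, 0), (4, 0)}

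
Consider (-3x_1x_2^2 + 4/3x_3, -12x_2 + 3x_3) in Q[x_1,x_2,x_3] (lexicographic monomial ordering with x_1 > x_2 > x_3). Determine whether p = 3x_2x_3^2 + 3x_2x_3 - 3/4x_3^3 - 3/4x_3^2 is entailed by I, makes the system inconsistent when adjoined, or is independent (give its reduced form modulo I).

First compute the reduced Gröbner basis of I by Buchberger's algorithm.
f_1 = -3x_1x_2^2 + 4/3x_3, LT = x_1x_2^2.
f_2 = -12x_2 + 3x_3, LT = x_2.

S(f_1,f_2): lcm = x_1x_2^2. S = 1/4x_1x_2x_3 - 4/9x_3.
  leading term x_1x_2x_3: subtract (-1/48x_1x_3)·f_2 from 1/4x_1x_2x_3 - 4/9x_3 → 1/16x_1x_3^2 - 4/9x_3
  leading term x_1x_3^2: no divisor's leading term divides it; move 1/16x_1x_3^2 to the remainder.
  leading term x_3: no divisor's leading term divides it; move -4/9x_3 to the remainder.
  remainder 1/16x_1x_3^2 - 4/9x_3 ≠ 0; add h_3 = 1/16x_1x_3^2 - 4/9x_3 to the basis.

The other S-polynomials (S(f_1,h_3), S(f_2,h_3)) all reduce to 0 modulo the current basis, so we have a Gröbner basis.
Inter-reduce: drop elements whose leading term is divisible by another's, tail-reduce, and make monic.
Reduced Gröbner basis: {x_1x_3^2 - 64/9x_3, x_2 - 1/4x_3}.
Label its elements g_1 = x_1x_3^2 - 64/9x_3, g_2 = x_2 - 1/4x_3.

Reduce p = 3x_2x_3^2 + 3x_2x_3 - 3/4x_3^3 - 3/4x_3^2 modulo G:
  leading term x_2x_3^2: subtract (3x_3^2)·g_2 from 3x_2x_3^2 + 3x_2x_3 - 3/4x_3^3 - 3/4x_3^2 → 3x_2x_3 - 3/4x_3^2
  leading term x_2x_3: subtract (3x_3)·g_2 from 3x_2x_3 - 3/4x_3^2 → 0
  normal form = 0.
Since the normal form is 0, p ∈ I.

3x_2x_3^2 + 3x_2x_3 - 3/4x_3^3 - 3/4x_3^2 lies in I (it reduces to 0).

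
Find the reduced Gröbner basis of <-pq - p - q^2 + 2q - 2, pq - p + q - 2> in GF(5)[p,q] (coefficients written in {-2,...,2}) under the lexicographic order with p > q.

G = {p - 2q^2 + q + 2, q^3 + q^2}

Buchberger's algorithm terminates because the ascending chain of leading-term ideals stabilizes.

f_1 = -pq - p - q^2 + 2q - 2, LT = pq.
f_2 = pq - p + q - 2, LT = pq.

S(f_1,f_2): lcm = pq. S = 2p + q^2 + 2q - 1.
  leading term p: no divisor's leading term divides it; move 2p to the remainder.
  leading term q^2: no divisor's leading term divides it; move q^2 to the remainder.
  leading term q: no divisor's leading term divides it; move 2q to the remainder.
  leading term 1: no divisor's leading term divides it; move -1 to the remainder.
  remainder 2p + q^2 + 2q - 1 ≠ 0; add g_3 = 2p + q^2 + 2q - 1 to the basis.

S(f_1,g_3): lcm = pq. S = p + 2q^3 + q + 2.
  leading term p: subtract (-2)·g_3 from p + 2q^3 + q + 2 → 2q^3 + 2q^2
  leading term q^3: no divisor's leading term divides it; move 2q^3 to the remainder.
  leading term q^2: no divisor's leading term divides it; move 2q^2 to the remainder.
  remainder 2q^3 + 2q^2 ≠ 0; add g_4 = 2q^3 + 2q^2 to the basis.

The other S-polynomials (S(f_2,g_3), S(f_1,g_4), S(f_2,g_4), S(g_3,g_4)) all reduce to 0 modulo the current basis, so we have a Gröbner basis.
Inter-reduce: drop elements whose leading term is divisible by another's, tail-reduce, and make monic.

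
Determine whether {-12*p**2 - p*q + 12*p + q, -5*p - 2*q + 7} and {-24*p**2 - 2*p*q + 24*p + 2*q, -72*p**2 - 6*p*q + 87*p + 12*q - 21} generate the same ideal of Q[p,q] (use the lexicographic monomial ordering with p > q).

Yes, the ideals are equal.

Equality of ideals is decidable: compute both reduced Gröbner bases (unique for the ordering) and check whether they agree.
Buchberger on the first generating set:
f_1 = -12*p**2 - p*q + 12*p + q, LT = p**2.
f_2 = -5*p - 2*q + 7, LT = p.

S(f_1,f_2): lcm = p**2. S = -19/60*p*q + 2/5*p - 1/12*q.
  reduce S modulo (f_1, f_2):
  remainder 19/150*q**2 - 103/150*q + 14/25 ≠ 0; add g_3 = 19/150*q**2 - 103/150*q + 14/25 to the basis.

The other S-polynomials (S(f_1,g_3), S(f_2,g_3)) all reduce to 0 modulo the current basis, so we have a Gröbner basis.
Inter-reduce: drop elements whose leading term is divisible by another's, tail-reduce, and make monic.
Reduced Gröbner basis: {p + 2/5*q - 7/5, q**2 - 103/19*q + 84/19}.

Buchberger on the second generating set:
h_1 = -24*p**2 - 2*p*q + 24*p + 2*q, LT = p**2.
h_2 = -72*p**2 - 6*p*q + 87*p + 12*q - 21, LT = p**2.

S(h_1,h_2): lcm = p**2. S = 5/24*p + 1/12*q - 7/24.
  reduce S modulo (h_1, h_2):
  remainder 5/24*p + 1/12*q - 7/24 ≠ 0; add k_3 = 5/24*p + 1/12*q - 7/24 to the basis.

S(h_1,k_3): lcm = p**2. S = -19/60*p*q + 2/5*p - 1/12*q.
  reduce S modulo (h_1, h_2, k_3):
  remainder 19/150*q**2 - 103/150*q + 14/25 ≠ 0; add k_4 = 19/150*q**2 - 103/150*q + 14/25 to the basis.

The other S-polynomials (S(h_2,k_3), S(h_1,k_4), S(h_2,k_4), S(k_3,k_4)) all reduce to 0 modulo the current basis, so we have a Gröbner basis.
Inter-reduce: drop elements whose leading term is divisible by another's, tail-reduce, and make monic.
Reduced Gröbner basis: {p + 2/5*q - 7/5, q**2 - 103/19*q + 84/19}.

Same reduced basis, so the two generating sets span the same ideal.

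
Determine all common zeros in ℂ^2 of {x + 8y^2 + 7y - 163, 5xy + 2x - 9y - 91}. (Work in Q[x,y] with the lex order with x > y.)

{(-2, -5), (23*sqrt(29721)/50 + 4253/50, 149/80 - sqrt(29721)/80), (4253/50 - 23*sqrt(29721)/50, 149/80 + sqrt(29721)/80)}

Compute a lex Gröbner basis by Buchberger's algorithm.
f_1 = x + 8y^2 + 7y - 163, LT = x.
f_2 = 5xy + 2x - 9y - 91, LT = xy.

S(f_1,f_2): lcm = xy. S = -2/5x + 8y^3 + 7y^2 - 806/5y + 91/5.
  leading term x: subtract (-2/5)·f_1 from -2/5x + 8y^3 + 7y^2 - 806/5y + 91/5 → 8y^3 + 51/5y^2 - 792/5y - 47
  leading term y^3: no divisor's leading term divides it; move 8y^3 to the remainder.
  leading term y^2: no divisor's leading term divides it; move 51/5y^2 to the remainder.
  leading term y: no divisor's leading term divides it; move -792/5y to the remainder.
  leading term 1: no divisor's leading term divides it; move -47 to the remainder.
  remainder 8y^3 + 51/5y^2 - 792/5y - 47 ≠ 0; add h_3 = 8y^3 + 51/5y^2 - 792/5y - 47 to the basis.

The other S-polynomials (S(f_1,h_3), S(f_2,h_3)) all reduce to 0 modulo the current basis, so we have a Gröbner basis.
Inter-reduce: drop elements whose leading term is divisible by another's, tail-reduce, and make monic.
Reduced Gröbner basis: {x + 8y^2 + 7y - 163, y^3 + 51/40y^2 - 99/5y - 47/8}.

A lex Gröbner basis eliminates variables successively. Here y^3 + 51/40y^2 - 99/5y - 47/8 depends only on y, with roots {-5, 149/80 - sqrt(29721)/80, 149/80 + sqrt(29721)/80}; lifting each root through the earlier basis elements recovers the full solutions.
  y = -5: the earlier basis element becomes x + 2 = 0, giving x = -2 — point (-2, -5).
  y = 149/80 - sqrt(29721)/80: the earlier basis element becomes x - 4253/50 - 23*sqrt(29721)/50 = 0, giving x = 23*sqrt(29721)/50 + 4253/50 — point (23*sqrt(29721)/50 + 4253/50, 149/80 - sqrt(29721)/80).
  y = 149/80 + sqrt(29721)/80: the earlier basis element becomes x - 4253/50 + 23*sqrt(29721)/50 = 0, giving x = 4253/50 - 23*sqrt(29721)/50 — point (4253/50 - 23*sqrt(29721)/50, 149/80 + sqrt(29721)/80).
Substituting each solution back into the original system confirms all equations vanish.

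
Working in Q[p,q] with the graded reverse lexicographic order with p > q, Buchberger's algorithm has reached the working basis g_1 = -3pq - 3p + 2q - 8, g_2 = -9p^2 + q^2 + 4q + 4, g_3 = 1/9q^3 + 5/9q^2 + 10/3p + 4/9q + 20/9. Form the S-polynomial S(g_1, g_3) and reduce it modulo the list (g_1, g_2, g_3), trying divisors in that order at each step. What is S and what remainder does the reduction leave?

S(g_1, g_3) = -4pq^2 - 2/3q^3 - 30p^2 - 4pq + 8/3q^2 - 20p; remainder on division = 0.

lcm(LM(g_1), LM(g_3)) = pq^3.
S = (lcm/LT(g_1))·g_1 − (lcm/LT(g_3))·g_3 = -4pq^2 - 2/3q^3 - 30p^2 - 4pq + 8/3q^2 - 20p.
Reduce S modulo (g_1, g_2, g_3) in that order:
  leading term pq^2: subtract (4/3q)·g_1 from -4pq^2 - 2/3q^3 - 30p^2 - 4pq + 8/3q^2 - 20p → -2/3q^3 - 30p^2 - 20p + 32/3q
  leading term q^3: subtract (-6)·g_3 from -2/3q^3 - 30p^2 - 20p + 32/3q → -30p^2 + 10/3q^2 + 40/3q + 40/3
  leading term p^2: subtract (10/3)·g_2 from -30p^2 + 10/3q^2 + 40/3q + 40/3 → 0
The remainder is 0, so this S-polynomial contributes no new basis element.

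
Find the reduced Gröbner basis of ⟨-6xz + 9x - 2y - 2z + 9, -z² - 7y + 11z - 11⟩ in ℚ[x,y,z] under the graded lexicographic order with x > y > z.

G = {xy - 1/21yz - 13/28x + 11/14y + 1/7z - 127/84, xz - 3/2x + ⅓y + ⅓z - 3/2, z² + 7y - 11z + 11}

f_1 = -6xz + 9x - 2y - 2z + 9, LT = xz.
f_2 = -z² - 7y + 11z - 11, LT = z².

S(f_1,f_2): lcm = xz². S = -7xy + 19/2xz + ⅓yz + ⅓z² - 11x - 3/2z.
  leading term xy: no divisor's leading term divides it; move -7xy to the remainder.
  leading term xz: subtract (-19/12)·f_1 from 19/2xz + ⅓yz + ⅓z² - 11x - 3/2z → ⅓yz + ⅓z² + 13/4x - 19/6y - 14/3z + 57/4
  leading term yz: no divisor's leading term divides it; move ⅓yz to the remainder.
  leading term z²: subtract (-⅓)·f_2 from ⅓z² + 13/4x - 19/6y - 14/3z + 57/4 → 13/4x - 11/2y - z + 127/12
  leading term x: no divisor's leading term divides it; move 13/4x to the remainder.
  leading term y: no divisor's leading term divides it; move -11/2y to the remainder.
  leading term z: no divisor's leading term divides it; move -z to the remainder.
  leading term 1: no divisor's leading term divides it; move 127/12 to the remainder.
  remainder -7xy + ⅓yz + 13/4x - 11/2y - z + 127/12 ≠ 0; add g_3 = -7xy + ⅓yz + 13/4x - 11/2y - z + 127/12 to the basis.

The other S-polynomials (S(f_1,g_3), S(f_2,g_3)) all reduce to 0 modulo the current basis, so we have a Gröbner basis.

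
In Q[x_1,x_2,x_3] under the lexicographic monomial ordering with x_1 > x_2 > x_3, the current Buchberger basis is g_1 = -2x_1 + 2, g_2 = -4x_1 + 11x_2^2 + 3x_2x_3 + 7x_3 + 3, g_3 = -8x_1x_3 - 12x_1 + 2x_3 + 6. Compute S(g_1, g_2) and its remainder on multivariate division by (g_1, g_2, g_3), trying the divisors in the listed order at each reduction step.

S(g_1, g_2) = 11/4x_2^2 + 3/4x_2x_3 + 7/4x_3 - 1/4; remainder on division = 11/4x_2^2 + 3/4x_2x_3 + 7/4x_3 - 1/4.

lcm(LM(g_1), LM(g_2)) = x_1.
S = (lcm/LT(g_1))·g_1 − (lcm/LT(g_2))·g_2 = 11/4x_2^2 + 3/4x_2x_3 + 7/4x_3 - 1/4.
Reduce S modulo (g_1, g_2, g_3) in that order:
  leading term x_2^2: no divisor's leading term divides it; move 11/4x_2^2 to the remainder.
  leading term x_2x_3: no divisor's leading term divides it; move 3/4x_2x_3 to the remainder.
  leading term x_3: no divisor's leading term divides it; move 7/4x_3 to the remainder.
  leading term 1: no divisor's leading term divides it; move -1/4 to the remainder.
The remainder 11/4x_2^2 + 3/4x_2x_3 + 7/4x_3 - 1/4 is nonzero, so it would be added as the next basis element.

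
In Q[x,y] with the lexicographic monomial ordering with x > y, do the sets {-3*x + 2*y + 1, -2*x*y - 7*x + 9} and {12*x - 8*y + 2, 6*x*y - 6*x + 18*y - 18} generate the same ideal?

Two ideals are equal iff their reduced Gröbner bases coincide (the reduced basis is unique for a fixed ordering).
Buchberger on the first generating set:
f_1 = -3*x + 2*y + 1, LT = x.
f_2 = -2*x*y - 7*x + 9, LT = x*y.

S(f_1,f_2): lcm = x*y. S = -7/2*x - 2/3*y**2 - 1/3*y + 9/2.
  leading term x: subtract (7/6)·f_1 from -7/2*x - 2/3*y**2 - 1/3*y + 9/2 → -2/3*y**2 - 8/3*y + 10/3
  leading term y**2: no divisor's leading term divides it; move -2/3*y**2 to the remainder.
  leading term y: no divisor's leading term divides it; move -8/3*y to the remainder.
  leading term 1: no divisor's leading term divides it; move 10/3 to the remainder.
  remainder -2/3*y**2 - 8/3*y + 10/3 ≠ 0; add g_3 = -2/3*y**2 - 8/3*y + 10/3 to the basis.

The other S-polynomials (S(f_1,g_3), S(f_2,g_3)) all reduce to 0 modulo the current basis, so we have a Gröbner basis.
Inter-reduce: drop elements whose leading term is divisible by another's, tail-reduce, and make monic.
Reduced Gröbner basis: {x - 2/3*y - 1/3, y**2 + 4*y - 5}.

Buchberger on the second generating set:
h_1 = 12*x - 8*y + 2, LT = x.
h_2 = 6*x*y - 6*x + 18*y - 18, LT = x*y.

S(h_1,h_2): lcm = x*y. S = x - 2/3*y**2 - 17/6*y + 3.
  leading term x: subtract (1/12)·h_1 from x - 2/3*y**2 - 17/6*y + 3 → -2/3*y**2 - 13/6*y + 17/6
  leading term y**2: no divisor's leading term divides it; move -2/3*y**2 to the remainder.
  leading term y: no divisor's leading term divides it; move -13/6*y to the remainder.
  leading term 1: no divisor's leading term divides it; move 17/6 to the remainder.
  remainder -2/3*y**2 - 13/6*y + 17/6 ≠ 0; add k_3 = -2/3*y**2 - 13/6*y + 17/6 to the basis.

The other S-polynomials (S(h_1,k_3), S(h_2,k_3)) all reduce to 0 modulo the current basis, so we have a Gröbner basis.
Inter-reduce: drop elements whose leading term is divisible by another's, tail-reduce, and make monic.
Reduced Gröbner basis: {x - 2/3*y + 1/6, y**2 + 13/4*y - 17/4}.

Since the reduced bases disagree, the two ideals are not the same.
The choice of monomial ordering does not affect the verdict — as long as both bases are computed under the same ordering, their equality decides ideal equality.

No, the ideals differ.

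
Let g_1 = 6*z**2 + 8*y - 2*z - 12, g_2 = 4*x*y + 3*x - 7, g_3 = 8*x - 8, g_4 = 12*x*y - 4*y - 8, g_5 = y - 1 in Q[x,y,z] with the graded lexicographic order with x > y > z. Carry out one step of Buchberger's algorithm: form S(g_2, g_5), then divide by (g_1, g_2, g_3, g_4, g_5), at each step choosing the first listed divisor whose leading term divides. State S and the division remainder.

S(g_2, g_5) = 7/4*x - 7/4; remainder on division = 0.

lcm(LM(g_2), LM(g_5)) = x*y.
S = (lcm/LT(g_2))·g_2 − (lcm/LT(g_5))·g_5 = 7/4*x - 7/4.
Reduce S modulo (g_1, g_2, g_3, g_4, g_5) in that order:
  leading term x: subtract (7/32)·g_3 from 7/4*x - 7/4 → 0
The remainder is 0, so this S-polynomial contributes no new basis element.
This is the inner loop of Buchberger's algorithm — each nonzero remainder becomes a new basis element.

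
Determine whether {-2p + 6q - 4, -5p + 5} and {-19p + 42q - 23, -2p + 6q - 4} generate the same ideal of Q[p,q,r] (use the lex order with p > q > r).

Two ideals are equal iff their reduced Gröbner bases coincide (the reduced basis is unique for a fixed ordering).
Buchberger on the first generating set:
f_1 = -2p + 6q - 4, LT = p.
f_2 = -5p + 5, LT = p.

S(f_1,f_2): lcm = p. S = -3q + 3.
  leading term q: no divisor's leading term divides it; move -3q to the remainder.
  leading term 1: no divisor's leading term divides it; move 3 to the remainder.
  remainder -3q + 3 ≠ 0; add g_3 = -3q + 3 to the basis.

S(f_1,g_3): leading monomials are coprime, so the S-polynomial reduces to 0 (Buchberger's first criterion).
S(f_2,g_3): leading monomials are coprime, so the S-polynomial reduces to 0 (Buchberger's first criterion).
Every S-polynomial of the final basis reduces to 0, so we have a Gröbner basis.
Inter-reduce: drop elements whose leading term is divisible by another's, tail-reduce, and make monic.
Reduced Gröbner basis: {p - 1, q - 1}.

Buchberger on the second generating set:
h_1 = -19p + 42q - 23, LT = p.
h_2 = -2p + 6q - 4, LT = p.

S(h_1,h_2): lcm = p. S = \tfrac{15}{19}q - \tfrac{15}{19}.
  leading term q: no divisor's leading term divides it; move \tfrac{15}{19}q to the remainder.
  leading term 1: no divisor's leading term divides it; move -\tfrac{15}{19} to the remainder.
  remainder \tfrac{15}{19}q - \tfrac{15}{19} ≠ 0; add k_3 = \tfrac{15}{19}q - \tfrac{15}{19} to the basis.

S(h_1,k_3): leading monomials are coprime, so the S-polynomial reduces to 0 (Buchberger's first criterion).
S(h_2,k_3): leading monomials are coprime, so the S-polynomial reduces to 0 (Buchberger's first criterion).
Every S-polynomial of the final basis reduces to 0, so we have a Gröbner basis.
Inter-reduce: drop elements whose leading term is divisible by another's, tail-reduce, and make monic.
Reduced Gröbner basis: {p - 1, q - 1}.

Same reduced basis, so the two generating sets span the same ideal.

Yes, the ideals are equal.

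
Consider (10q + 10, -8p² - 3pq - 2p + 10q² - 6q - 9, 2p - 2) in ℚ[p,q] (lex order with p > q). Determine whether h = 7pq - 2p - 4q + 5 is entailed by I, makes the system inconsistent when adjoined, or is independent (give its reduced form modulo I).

First compute the reduced Gröbner basis of I by Buchberger's algorithm.
f_1 = 10q + 10, LT = q.
f_2 = -8p² - 3pq - 2p + 10q² - 6q - 9, LT = p².
f_3 = 2p - 2, LT = p.

The S-polynomials (S(f_1,f_2), S(f_1,f_3), S(f_2,f_3)) all reduce to 0 modulo the current basis, so we have a Gröbner basis.
Inter-reduce: drop elements whose leading term is divisible by another's, tail-reduce, and make monic.
Reduced Gröbner basis: {p - 1, q + 1}.
Label its elements g_1 = p - 1, g_2 = q + 1.

Reduce h = 7pq - 2p - 4q + 5 modulo G:
  leading term pq: subtract (7q)·g_1 from 7pq - 2p - 4q + 5 → -2p + 3q + 5
  leading term p: subtract (-2)·g_1 from -2p + 3q + 5 → 3q + 3
  leading term q: subtract (3)·g_2 from 3q + 3 → 0
  normal form = 0.
Since the normal form is 0, h ∈ I.

7pq - 2p - 4q + 5 lies in I (it reduces to 0).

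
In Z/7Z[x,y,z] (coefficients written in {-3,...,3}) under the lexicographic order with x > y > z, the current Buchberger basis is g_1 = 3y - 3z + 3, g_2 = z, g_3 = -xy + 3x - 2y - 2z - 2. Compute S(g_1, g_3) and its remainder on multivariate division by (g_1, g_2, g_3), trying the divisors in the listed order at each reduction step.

lcm(LM(g_1), LM(g_3)) = xy.
S = (lcm/LT(g_1))·g_1 − (lcm/LT(g_3))·g_3 = -xz - 3x - 2y - 2z - 2.
Reduce S modulo (g_1, g_2, g_3) in that order:
  leading term xz: subtract (-x)·g_2 from -xz - 3x - 2y - 2z - 2 → -3x - 2y - 2z - 2
  leading term x: no divisor's leading term divides it; move -3x to the remainder.
  leading term y: subtract (-3)·g_1 from -2y - 2z - 2 → 3z
  leading term z: subtract (3)·g_2 from 3z → 0
The remainder -3x is nonzero, so it would be added as the next basis element.

S(g_1, g_3) = -xz - 3x - 2y - 2z - 2; remainder on division = -3x.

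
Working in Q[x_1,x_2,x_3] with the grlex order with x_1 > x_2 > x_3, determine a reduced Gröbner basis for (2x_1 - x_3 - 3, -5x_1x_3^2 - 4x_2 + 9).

G = {x_3^3 + 3x_3^2 + 8/5x_2 - 18/5, x_1 - 1/2x_3 - 3/2}

Buchberger's algorithm terminates because the ascending chain of leading-term ideals stabilizes.

f_1 = 2x_1 - x_3 - 3, LT = x_1.
f_2 = -5x_1x_3^2 - 4x_2 + 9, LT = x_1x_3^2.

S(f_1,f_2): lcm = x_1x_3^2. S = -1/2x_3^3 - 3/2x_3^2 - 4/5x_2 + 9/5.
  leading term x_3^3: no divisor's leading term divides it; move -1/2x_3^3 to the remainder.
  leading term x_3^2: no divisor's leading term divides it; move -3/2x_3^2 to the remainder.
  leading term x_2: no divisor's leading term divides it; move -4/5x_2 to the remainder.
  leading term 1: no divisor's leading term divides it; move 9/5 to the remainder.
  remainder -1/2x_3^3 - 3/2x_3^2 - 4/5x_2 + 9/5 ≠ 0; add g_3 = -1/2x_3^3 - 3/2x_3^2 - 4/5x_2 + 9/5 to the basis.

The other S-polynomials (S(f_1,g_3), S(f_2,g_3)) all reduce to 0 modulo the current basis, so we have a Gröbner basis.
Inter-reduce: drop elements whose leading term is divisible by another's, tail-reduce, and make monic.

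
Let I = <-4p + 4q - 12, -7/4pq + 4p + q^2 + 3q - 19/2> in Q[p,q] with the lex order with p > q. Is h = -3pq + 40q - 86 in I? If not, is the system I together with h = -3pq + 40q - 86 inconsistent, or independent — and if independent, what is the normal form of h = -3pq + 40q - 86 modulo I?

-3pq + 40q - 86 lies in I (it reduces to 0).

First compute the reduced Gröbner basis of I by Buchberger's algorithm.
f_1 = -4p + 4q - 12, LT = p.
f_2 = -7/4pq + 4p + q^2 + 3q - 19/2, LT = pq.

S(f_1,f_2): lcm = pq. S = 16/7p - 3/7q^2 + 33/7q - 38/7.
  leading term p: subtract (-4/7)·f_1 from 16/7p - 3/7q^2 + 33/7q - 38/7 → -3/7q^2 + 7q - 86/7
  leading term q^2: no divisor's leading term divides it; move -3/7q^2 to the remainder.
  leading term q: no divisor's leading term divides it; move 7q to the remainder.
  leading term 1: no divisor's leading term divides it; move -86/7 to the remainder.
  remainder -3/7q^2 + 7q - 86/7 ≠ 0; add k_3 = -3/7q^2 + 7q - 86/7 to the basis.

S(f_1,k_3): leading monomials are coprime, so the S-polynomial reduces to 0 (Buchberger's first criterion).
S(f_2,k_3): lcm = pq^2. S = 295/21pq - 86/3p - 4/7q^3 - 12/7q^2 + 38/7q.
  leading term pq: subtract (-295/84q)·f_1 from 295/21pq - 86/3p - 4/7q^3 - 12/7q^2 + 38/7q → -86/3p - 4/7q^3 + 37/3q^2 - 257/7q
  leading term p: subtract (43/6)·f_1 from -86/3p - 4/7q^3 + 37/3q^2 - 257/7q → -4/7q^3 + 37/3q^2 - 1373/21q + 86
  leading term q^3: subtract (4/3q)·k_3 from -4/7q^3 + 37/3q^2 - 1373/21q + 86 → 3q^2 - 49q + 86
  leading term q^2: subtract (-7)·k_3 from 3q^2 - 49q + 86 → 0
  remainder 0.

Every S-polynomial of the final basis reduces to 0, so we have a Gröbner basis.
Inter-reduce: drop elements whose leading term is divisible by another's, tail-reduce, and make monic.
Reduced Gröbner basis: {p - q + 3, q^2 - 49/3q + 86/3}.
Label its elements g_1 = p - q + 3, g_2 = q^2 - 49/3q + 86/3.

Reduce h = -3pq + 40q - 86 modulo G:
  leading term pq: subtract (-3q)·g_1 from -3pq + 40q - 86 → -3q^2 + 49q - 86
  leading term q^2: subtract (-3)·g_2 from -3q^2 + 49q - 86 → 0
  normal form = 0.
Since the normal form is 0, h ∈ I.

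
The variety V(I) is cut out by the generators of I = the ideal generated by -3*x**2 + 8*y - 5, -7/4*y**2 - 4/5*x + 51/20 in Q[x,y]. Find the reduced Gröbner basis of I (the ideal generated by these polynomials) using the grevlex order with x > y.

G = {x**2 - 8/3*y + 5/3, y**2 + 16/35*x - 51/35}

The reduced Gröbner basis is the canonical form of the ideal for this ordering.

f_1 = -3*x**2 + 8*y - 5, LT = x**2.
f_2 = -7/4*y**2 - 4/5*x + 51/20, LT = y**2.

The S-polynomials (S(f_1,f_2)) all reduce to 0 modulo the current basis, so we have a Gröbner basis.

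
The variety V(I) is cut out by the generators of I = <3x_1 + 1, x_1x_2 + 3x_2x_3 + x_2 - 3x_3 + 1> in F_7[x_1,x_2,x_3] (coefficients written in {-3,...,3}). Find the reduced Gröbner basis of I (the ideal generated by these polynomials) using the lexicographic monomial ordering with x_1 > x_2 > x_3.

G = {x_1 - 2, x_2x_3 + x_2 - x_3 - 2}

Buchberger's algorithm terminates because the ascending chain of leading-term ideals stabilizes.

f_1 = 3x_1 + 1, LT = x_1.
f_2 = x_1x_2 + 3x_2x_3 + x_2 - 3x_3 + 1, LT = x_1x_2.

S(f_1,f_2): lcm = x_1x_2. S = -3x_2x_3 - 3x_2 + 3x_3 - 1.
  reduce S modulo (f_1, f_2):
  remainder -3x_2x_3 - 3x_2 + 3x_3 - 1 ≠ 0; add g_3 = -3x_2x_3 - 3x_2 + 3x_3 - 1 to the basis.

The other S-polynomials (S(f_1,g_3), S(f_2,g_3)) all reduce to 0 modulo the current basis, so we have a Gröbner basis.
Inter-reduce: drop elements whose leading term is divisible by another's, tail-reduce, and make monic.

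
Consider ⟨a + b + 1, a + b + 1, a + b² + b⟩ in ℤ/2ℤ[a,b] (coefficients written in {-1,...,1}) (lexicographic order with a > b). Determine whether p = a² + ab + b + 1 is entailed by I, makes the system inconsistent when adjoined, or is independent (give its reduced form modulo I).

a² + ab + b + 1 lies in I (it reduces to 0).

First compute the reduced Gröbner basis of I by Buchberger's algorithm.
f_1 = a + b + 1, LT = a.
f_2 = a + b + 1, LT = a.
f_3 = a + b² + b, LT = a.

S(f_1,f_2): lcm = a. S = 0.
  remainder 0.

S(f_1,f_3): lcm = a. S = b² + 1.
  leading term b²: no divisor's leading term divides it; move b² to the remainder.
  leading term 1: no divisor's leading term divides it; move 1 to the remainder.
  remainder b² + 1 ≠ 0; add h_4 = b² + 1 to the basis.

S(f_2,f_3): lcm = a. S = b² + 1.
  leading term b²: subtract (1)·h_4 from b² + 1 → 0
  remainder 0.

S(f_1,h_4): leading monomials are coprime, so the S-polynomial reduces to 0 (Buchberger's first criterion).
S(f_2,h_4): leading monomials are coprime, so the S-polynomial reduces to 0 (Buchberger's first criterion).
S(f_3,h_4): leading monomials are coprime, so the S-polynomial reduces to 0 (Buchberger's first criterion).
Every S-polynomial of the final basis reduces to 0, so we have a Gröbner basis.
Inter-reduce: drop elements whose leading term is divisible by another's, tail-reduce, and make monic.
Reduced Gröbner basis: {a + b + 1, b² + 1}.
Label its elements g_1 = a + b + 1, g_2 = b² + 1.

Reduce p = a² + ab + b + 1 modulo G:
  leading term a²: subtract (a)·g_1 from a² + ab + b + 1 → a + b + 1
  leading term a: subtract (1)·g_1 from a + b + 1 → 0
  normal form = 0.
Since the normal form is 0, p ∈ I.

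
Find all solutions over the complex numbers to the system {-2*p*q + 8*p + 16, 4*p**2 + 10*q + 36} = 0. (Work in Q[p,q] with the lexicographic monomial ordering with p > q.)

Compute a lex Gröbner basis by Buchberger's algorithm.
f_1 = -2*p*q + 8*p + 16, LT = p*q.
f_2 = 4*p**2 + 10*q + 36, LT = p**2.

S(f_1,f_2): lcm = p**2*q. S = -4*p**2 - 8*p - 5/2*q**2 - 9*q.
  leading term p**2: subtract (-1)·f_2 from -4*p**2 - 8*p - 5/2*q**2 - 9*q → -8*p - 5/2*q**2 + q + 36
  leading term p: no divisor's leading term divides it; move -8*p to the remainder.
  leading term q**2: no divisor's leading term divides it; move -5/2*q**2 to the remainder.
  leading term q: no divisor's leading term divides it; move q to the remainder.
  leading term 1: no divisor's leading term divides it; move 36 to the remainder.
  remainder -8*p - 5/2*q**2 + q + 36 ≠ 0; add h_3 = -8*p - 5/2*q**2 + q + 36 to the basis.

S(f_1,h_3): lcm = p*q. S = -4*p - 5/16*q**3 + 1/8*q**2 + 9/2*q - 8.
  leading term p: subtract (1/2)·h_3 from -4*p - 5/16*q**3 + 1/8*q**2 + 9/2*q - 8 → -5/16*q**3 + 11/8*q**2 + 4*q - 26
  leading term q**3: no divisor's leading term divides it; move -5/16*q**3 to the remainder.
  leading term q**2: no divisor's leading term divides it; move 11/8*q**2 to the remainder.
  leading term q: no divisor's leading term divides it; move 4*q to the remainder.
  leading term 1: no divisor's leading term divides it; move -26 to the remainder.
  remainder -5/16*q**3 + 11/8*q**2 + 4*q - 26 ≠ 0; add h_4 = -5/16*q**3 + 11/8*q**2 + 4*q - 26 to the basis.

The other S-polynomials (S(f_2,h_3), S(f_1,h_4), S(f_2,h_4), S(h_3,h_4)) all reduce to 0 modulo the current basis, so we have a Gröbner basis.
Inter-reduce: drop elements whose leading term is divisible by another's, tail-reduce, and make monic.
Reduced Gröbner basis: {p + 5/16*q**2 - 1/8*q - 9/2, q**3 - 22/5*q**2 - 64/5*q + 416/5}.

The lex basis is triangular: the last element involves only q. Solving q**3 - 22/5*q**2 - 64/5*q + 416/5 = 0 gives q ∈ {-4, 21/5 - sqrt(79)*I/5, 21/5 + sqrt(79)*I/5}; substituting each value into the earlier elements determines the remaining variables.
  q = -4: the earlier basis element becomes p + 1 = 0, giving p = -1 — point (-1, -4).
  q = 21/5 - sqrt(79)*I/5: the earlier basis element becomes p - 1/2 - sqrt(79)*I/2 = 0, giving p = 1/2 + sqrt(79)*I/2 — point (1/2 + sqrt(79)*I/2, 21/5 - sqrt(79)*I/5).
  q = 21/5 + sqrt(79)*I/5: the earlier basis element becomes p - 1/2 + sqrt(79)*I/2 = 0, giving p = 1/2 - sqrt(79)*I/2 — point (1/2 - sqrt(79)*I/2, 21/5 + sqrt(79)*I/5).

{(-1, -4), (1/2 + sqrt(79)*I/2, 21/5 - sqrt(79)*I/5), (1/2 - sqrt(79)*I/2, 21/5 + sqrt(79)*I/5)}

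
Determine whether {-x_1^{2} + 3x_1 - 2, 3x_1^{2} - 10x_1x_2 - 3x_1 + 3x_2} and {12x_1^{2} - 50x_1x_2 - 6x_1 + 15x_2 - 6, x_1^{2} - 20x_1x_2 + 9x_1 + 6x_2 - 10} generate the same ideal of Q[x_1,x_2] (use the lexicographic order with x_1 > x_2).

Yes, the ideals are equal.

For a fixed monomial order, each ideal has a unique reduced Gröbner basis; comparing bases decides equality.
Buchberger on the first generating set:
f_1 = -x_1^{2} + 3x_1 - 2, LT = x_1^{2}.
f_2 = 3x_1^{2} - 10x_1x_2 - 3x_1 + 3x_2, LT = x_1^{2}.

S(f_1,f_2): lcm = x_1^{2}. S = \tfrac{10}{3}x_1x_2 - 2x_1 - x_2 + 2.
  leading term x_1x_2: no divisor's leading term divides it; move \tfrac{10}{3}x_1x_2 to the remainder.
  leading term x_1: no divisor's leading term divides it; move -2x_1 to the remainder.
  leading term x_2: no divisor's leading term divides it; move -x_2 to the remainder.
  leading term 1: no divisor's leading term divides it; move 2 to the remainder.
  remainder \tfrac{10}{3}x_1x_2 - 2x_1 - x_2 + 2 ≠ 0; add g_3 = \tfrac{10}{3}x_1x_2 - 2x_1 - x_2 + 2 to the basis.

S(f_1,g_3): lcm = x_1^{2}x_2. S = \tfrac{3}{5}x_1^{2} - \tfrac{27}{10}x_1x_2 - \tfrac{3}{5}x_1 + 2x_2.
  leading term x_1^{2}: subtract (-\tfrac{3}{5})·f_1 from \tfrac{3}{5}x_1^{2} - \tfrac{27}{10}x_1x_2 - \tfrac{3}{5}x_1 + 2x_2 → -\tfrac{27}{10}x_1x_2 + \tfrac{6}{5}x_1 + 2x_2 - \tfrac{6}{5}
  leading term x_1x_2: subtract (-\tfrac{81}{100})·g_3 from -\tfrac{27}{10}x_1x_2 + \tfrac{6}{5}x_1 + 2x_2 - \tfrac{6}{5} → -\tfrac{21}{50}x_1 + \tfrac{119}{100}x_2 + \tfrac{21}{50}
  leading term x_1: no divisor's leading term divides it; move -\tfrac{21}{50}x_1 to the remainder.
  leading term x_2: no divisor's leading term divides it; move \tfrac{119}{100}x_2 to the remainder.
  leading term 1: no divisor's leading term divides it; move \tfrac{21}{50} to the remainder.
  remainder -\tfrac{21}{50}x_1 + \tfrac{119}{100}x_2 + \tfrac{21}{50} ≠ 0; add g_4 = -\tfrac{21}{50}x_1 + \tfrac{119}{100}x_2 + \tfrac{21}{50} to the basis.

S(g_3,g_4): lcm = x_1x_2. S = -\tfrac{3}{5}x_1 + \tfrac{17}{6}x_2^{2} + \tfrac{7}{10}x_2 + \tfrac{3}{5}.
  leading term x_1: subtract (\tfrac{10}{7})·g_4 from -\tfrac{3}{5}x_1 + \tfrac{17}{6}x_2^{2} + \tfrac{7}{10}x_2 + \tfrac{3}{5} → \tfrac{17}{6}x_2^{2} - x_2
  leading term x_2^{2}: no divisor's leading term divides it; move \tfrac{17}{6}x_2^{2} to the remainder.
  leading term x_2: no divisor's leading term divides it; move -x_2 to the remainder.
  remainder \tfrac{17}{6}x_2^{2} - x_2 ≠ 0; add g_5 = \tfrac{17}{6}x_2^{2} - x_2 to the basis.

The other S-polynomials (S(f_2,g_3), S(f_1,g_4), S(f_2,g_4), S(f_1,g_5), S(f_2,g_5), S(g_3,g_5), S(g_4,g_5)) all reduce to 0 modulo the current basis, so we have a Gröbner basis.
Inter-reduce: drop elements whose leading term is divisible by another's, tail-reduce, and make monic.
Reduced Gröbner basis: {x_1 - \tfrac{17}{6}x_2 - 1, x_2^{2} - \tfrac{6}{17}x_2}.

Buchberger on the second generating set:
h_1 = 12x_1^{2} - 50x_1x_2 - 6x_1 + 15x_2 - 6, LT = x_1^{2}.
h_2 = x_1^{2} - 20x_1x_2 + 9x_1 + 6x_2 - 10, LT = x_1^{2}.

S(h_1,h_2): lcm = x_1^{2}. S = \tfrac{95}{6}x_1x_2 - \tfrac{19}{2}x_1 - \tfrac{19}{4}x_2 + \tfrac{19}{2}.
  leading term x_1x_2: no divisor's leading term divides it; move \tfrac{95}{6}x_1x_2 to the remainder.
  leading term x_1: no divisor's leading term divides it; move -\tfrac{19}{2}x_1 to the remainder.
  leading term x_2: no divisor's leading term divides it; move -\tfrac{19}{4}x_2 to the remainder.
  leading term 1: no divisor's leading term divides it; move \tfrac{19}{2} to the remainder.
  remainder \tfrac{95}{6}x_1x_2 - \tfrac{19}{2}x_1 - \tfrac{19}{4}x_2 + \tfrac{19}{2} ≠ 0; add k_3 = \tfrac{95}{6}x_1x_2 - \tfrac{19}{2}x_1 - \tfrac{19}{4}x_2 + \tfrac{19}{2} to the basis.

S(h_1,k_3): lcm = x_1^{2}x_2. S = \tfrac{3}{5}x_1^{2} - \tfrac{25}{6}x_1x_2^{2} - \tfrac{1}{5}x_1x_2 - \tfrac{3}{5}x_1 + \tfrac{5}{4}x_2^{2} - \tfrac{1}{2}x_2.
  leading term x_1^{2}: subtract (\tfrac{1}{20})·h_1 from \tfrac{3}{5}x_1^{2} - \tfrac{25}{6}x_1x_2^{2} - \tfrac{1}{5}x_1x_2 - \tfrac{3}{5}x_1 + \tfrac{5}{4}x_2^{2} - \tfrac{1}{2}x_2 → -\tfrac{25}{6}x_1x_2^{2} + \tfrac{23}{10}x_1x_2 - \tfrac{3}{10}x_1 + \tfrac{5}{4}x_2^{2} - \tfrac{5}{4}x_2 + \tfrac{3}{10}
  leading term x_1x_2^{2}: subtract (-\tfrac{5}{19}x_2)·k_3 from -\tfrac{25}{6}x_1x_2^{2} + \tfrac{23}{10}x_1x_2 - \tfrac{3}{10}x_1 + \tfrac{5}{4}x_2^{2} - \tfrac{5}{4}x_2 + \tfrac{3}{10} → -\tfrac{1}{5}x_1x_2 - \tfrac{3}{10}x_1 + \tfrac{5}{4}x_2 + \tfrac{3}{10}
  leading term x_1x_2: subtract (-\tfrac{6}{475})·k_3 from -\tfrac{1}{5}x_1x_2 - \tfrac{3}{10}x_1 + \tfrac{5}{4}x_2 + \tfrac{3}{10} → -\tfrac{21}{50}x_1 + \tfrac{119}{100}x_2 + \tfrac{21}{50}
  leading term x_1: no divisor's leading term divides it; move -\tfrac{21}{50}x_1 to the remainder.
  leading term x_2: no divisor's leading term divides it; move \tfrac{119}{100}x_2 to the remainder.
  leading term 1: no divisor's leading term divides it; move \tfrac{21}{50} to the remainder.
  remainder -\tfrac{21}{50}x_1 + \tfrac{119}{100}x_2 + \tfrac{21}{50} ≠ 0; add k_4 = -\tfrac{21}{50}x_1 + \tfrac{119}{100}x_2 + \tfrac{21}{50} to the basis.

S(k_3,k_4): lcm = x_1x_2. S = -\tfrac{3}{5}x_1 + \tfrac{17}{6}x_2^{2} + \tfrac{7}{10}x_2 + \tfrac{3}{5}.
  leading term x_1: subtract (\tfrac{10}{7})·k_4 from -\tfrac{3}{5}x_1 + \tfrac{17}{6}x_2^{2} + \tfrac{7}{10}x_2 + \tfrac{3}{5} → \tfrac{17}{6}x_2^{2} - x_2
  leading term x_2^{2}: no divisor's leading term divides it; move \tfrac{17}{6}x_2^{2} to the remainder.
  leading term x_2: no divisor's leading term divides it; move -x_2 to the remainder.
  remainder \tfrac{17}{6}x_2^{2} - x_2 ≠ 0; add k_5 = \tfrac{17}{6}x_2^{2} - x_2 to the basis.

The other S-polynomials (S(h_2,k_3), S(h_1,k_4), S(h_2,k_4), S(h_1,k_5), S(h_2,k_5), S(k_3,k_5), S(k_4,k_5)) all reduce to 0 modulo the current basis, so we have a Gröbner basis.
Inter-reduce: drop elements whose leading term is divisible by another's, tail-reduce, and make monic.
Reduced Gröbner basis: {x_1 - \tfrac{17}{6}x_2 - 1, x_2^{2} - \tfrac{6}{17}x_2}.

These coincide, so the ideals are equal.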